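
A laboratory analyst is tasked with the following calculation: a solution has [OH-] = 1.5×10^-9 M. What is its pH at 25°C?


pOH = -log10([OH-]) = -log10(1.5×10^-9)
= 9 - log10(1.5) = 8.82
pH = 14 - pOH = 14 - 8.82 = 5.18

5.18


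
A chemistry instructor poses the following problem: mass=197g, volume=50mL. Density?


ρ = mass/volume
= 197/50
= 3.94 g/mL

3.94 g/mL


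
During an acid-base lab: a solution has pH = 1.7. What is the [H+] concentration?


[H+] = 10^(-pH) = 10^(-1.7)
= 2.0×10^-2 M

2.0×10^-2 M


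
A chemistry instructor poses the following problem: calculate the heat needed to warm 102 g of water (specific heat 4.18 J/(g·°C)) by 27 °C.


q = mcΔT = 102 × 4.18 × 27
= 11511.72 J

11511.72 J


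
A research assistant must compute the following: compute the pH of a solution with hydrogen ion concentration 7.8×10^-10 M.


pH = -log10([H+]) = -log10(7.8×10^-10)
= 10 - log10(7.8)
= 10 - 0.89
= 9.11

9.11


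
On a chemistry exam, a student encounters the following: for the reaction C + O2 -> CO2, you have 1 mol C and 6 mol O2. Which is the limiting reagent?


Mole ratio available / coefficient:
  C: 1/1 = 1.000
  O2: 6/1 = 6.000
Smaller ratio is limiting.

C


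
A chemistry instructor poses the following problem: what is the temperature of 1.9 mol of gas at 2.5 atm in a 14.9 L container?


PV = nRT  (R = 0.08206 L·atm/(mol·K))
T = PV/(nR) = 2.5×14.9/(1.9×0.08206)
= 37.25/0.155914
= 238.91 K

238.91 K


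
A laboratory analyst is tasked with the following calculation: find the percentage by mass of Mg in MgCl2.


M(MgCl2) = 1×24.31 + 2×35.45 = 95.21 g/mol
Mass of Mg = 1 × 24.31 = 24.31 g/mol
% Mg = 24.31/95.21 × 100 = 25.53%

25.53%


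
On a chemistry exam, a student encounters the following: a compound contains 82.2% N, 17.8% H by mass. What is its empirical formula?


Assume 100 g sample. Moles of each element:
  N: 82.2/14.01 = 5.867 mol
  H: 17.8/1.008 = 17.659 mol
Divide by smallest (5.867):
  N: 5.867/5.867 = 1.0
  H: 17.659/5.867 = 3.01
Empirical formula: NH3

NH3


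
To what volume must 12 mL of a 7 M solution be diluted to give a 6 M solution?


C1V1 = C2V2
7 × 12 = 6 × V2
V2 = 84/6 = 14.0 mL

14.0 mL


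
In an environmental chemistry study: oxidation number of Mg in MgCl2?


Group 2 metal: +2
Oxidation number: +2

+2


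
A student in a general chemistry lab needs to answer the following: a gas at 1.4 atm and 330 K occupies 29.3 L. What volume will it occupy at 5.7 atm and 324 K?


P1V1/T1 = P2V2/T2
V2 = P1V1T2/(T1P2)
= 1.4×29.3×324/(330×5.7)
= 7.066 L

7.066 L


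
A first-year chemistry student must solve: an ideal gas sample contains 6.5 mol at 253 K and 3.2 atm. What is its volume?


PV = nRT  (R = 0.08206 L·atm/(mol·K))
V = nRT/P = 6.5×0.08206×253/3.2
= 42.171 L

42.171 L


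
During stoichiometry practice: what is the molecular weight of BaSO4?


M(BaSO4) = 1×137.33 + 1×32.07 + 4×16.0
= 137.33 + 32.07 + 64.0
= 233.4 g/mol

233.4 g/mol


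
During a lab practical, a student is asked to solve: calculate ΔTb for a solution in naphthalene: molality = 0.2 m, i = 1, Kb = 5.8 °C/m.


ΔTb = Kb × m × i
= 5.8 × 0.2 × 1
= 1.16 °C

1.16 °C


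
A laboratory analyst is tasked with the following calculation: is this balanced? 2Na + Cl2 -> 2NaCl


Equation: 2Na + Cl2 -> 2NaCl
Check atoms: Cl: 2=2, Na: 2=2
Balanced

Yes, balanced


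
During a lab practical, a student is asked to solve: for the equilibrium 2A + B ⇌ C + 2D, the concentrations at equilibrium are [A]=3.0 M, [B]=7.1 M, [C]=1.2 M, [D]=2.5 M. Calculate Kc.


Kc = [C][D]^2/([A]^2[B])
= (1.2^1 × 2.5^2)/(3.0^2 × 7.1^1)
= 7.5/63.9
= 0.1174

0.1174


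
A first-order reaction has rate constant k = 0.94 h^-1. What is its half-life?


t½ = ln2/k = 0.693147/(0.94 h^-1)
= 0.7374 h

0.7374 h


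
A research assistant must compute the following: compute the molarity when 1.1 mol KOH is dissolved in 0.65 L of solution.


M = n/V = 1.1/0.65 = 1.692 mol/L

1.692 M


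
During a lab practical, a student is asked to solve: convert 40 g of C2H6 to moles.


M(C2H6) = 30.07 g/mol
n = mass/M = 40/30.07 = 1.3302 mol

1.3302 mol


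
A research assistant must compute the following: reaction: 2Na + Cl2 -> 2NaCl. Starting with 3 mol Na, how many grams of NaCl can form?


Mole ratio NaCl:Na = 2:2
n(NaCl) = 3 × 2/2 = 3.000 mol
mass = 3.000 × 58.44 = 175.32 g

175.32 g


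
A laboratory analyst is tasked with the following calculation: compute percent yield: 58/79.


% yield = actual/theoretical × 100
= 58/79 × 100
= 73.42%

73.42%


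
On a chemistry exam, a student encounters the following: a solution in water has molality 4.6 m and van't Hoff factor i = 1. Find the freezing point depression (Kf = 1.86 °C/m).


ΔTf = Kf × m × i
= 1.86 × 4.6 × 1
= 8.556 °C

8.556 °C


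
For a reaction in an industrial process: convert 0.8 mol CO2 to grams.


M(CO2) = 44.01 g/mol
mass = n × M = 0.8 × 44.01 = 35.21 g

35.21 g


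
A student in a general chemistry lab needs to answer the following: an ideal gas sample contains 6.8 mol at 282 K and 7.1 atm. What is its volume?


PV = nRT  (R = 0.08206 L·atm/(mol·K))
V = nRT/P = 6.8×0.08206×282/7.1
= 22.163 L

22.163 L


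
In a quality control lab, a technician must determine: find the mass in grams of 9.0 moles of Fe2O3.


M(Fe2O3) = 159.7 g/mol
mass = n × M = 9.0 × 159.7 = 1437.30 g

1437.30 g


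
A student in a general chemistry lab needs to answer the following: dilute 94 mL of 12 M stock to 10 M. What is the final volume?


C1V1 = C2V2
12 × 94 = 10 × V2
V2 = 1128/10 = 112.8 mL

112.8 mL


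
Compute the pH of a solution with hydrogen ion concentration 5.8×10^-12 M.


pH = -log10([H+]) = -log10(5.8×10^-12)
= 12 - log10(5.8)
= 12 - 0.76
= 11.24

11.24


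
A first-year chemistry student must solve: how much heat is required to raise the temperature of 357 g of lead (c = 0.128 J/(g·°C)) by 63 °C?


q = mcΔT = 357 × 0.128 × 63
= 2878.85 J

2878.85 J


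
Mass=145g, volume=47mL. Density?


ρ = mass/volume
= 145/47
= 3.085 g/mL

3.085 g/mL


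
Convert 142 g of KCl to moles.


M(KCl) = 74.55 g/mol
n = mass/M = 142/74.55 = 1.9048 mol

1.9048 mol


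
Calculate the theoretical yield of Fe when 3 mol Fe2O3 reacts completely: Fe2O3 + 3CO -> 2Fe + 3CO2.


Mole ratio Fe:Fe2O3 = 2:1
n(Fe) = 3 × 2/1 = 6.000 mol
mass = 6.000 × 55.85 = 335.1 g

335.1 g


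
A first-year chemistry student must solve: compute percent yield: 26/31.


% yield = actual/theoretical × 100
= 26/31 × 100
= 83.87%

83.87%


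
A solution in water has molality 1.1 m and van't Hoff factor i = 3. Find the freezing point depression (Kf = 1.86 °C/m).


ΔTf = Kf × m × i
= 1.86 × 1.1 × 3
= 6.138 °C

6.138 °C


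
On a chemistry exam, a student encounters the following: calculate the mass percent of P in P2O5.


M(P2O5) = 2×30.97 + 5×16.0 = 141.94 g/mol
Mass of P = 2 × 30.97 = 61.94 g/mol
% P = 61.94/141.94 × 100 = 43.64%

43.64%


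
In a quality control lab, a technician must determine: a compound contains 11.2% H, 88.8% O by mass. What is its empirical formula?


Assume 100 g sample. Moles of each element:
  H: 11.2/1.008 = 11.111 mol
  O: 88.8/16.0 = 5.55 mol
Divide by smallest (5.55):
  H: 11.111/5.55 = 2.0
  O: 5.55/5.55 = 1.0
Empirical formula: H2O

H2O


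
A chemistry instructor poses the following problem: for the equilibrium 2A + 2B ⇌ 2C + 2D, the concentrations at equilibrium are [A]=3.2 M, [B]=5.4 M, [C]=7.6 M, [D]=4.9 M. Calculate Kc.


Kc = [C]^2[D]^2/([A]^2[B]^2)
= (7.6^2 × 4.9^2)/(3.2^2 × 5.4^2)
= 1386.8176/298.5984
= 4.644

4.644


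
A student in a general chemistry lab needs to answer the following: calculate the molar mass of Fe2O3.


M(Fe2O3) = 2×55.85 + 3×16.0
= 111.7 + 48.0
= 159.7 g/mol

159.7 g/mol


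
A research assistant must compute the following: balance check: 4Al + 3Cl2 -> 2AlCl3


Equation: 4Al + 3Cl2 -> 2AlCl3
Check atoms: Al: 4≠2, Cl: 6=6
Not balanced

No, not balanced


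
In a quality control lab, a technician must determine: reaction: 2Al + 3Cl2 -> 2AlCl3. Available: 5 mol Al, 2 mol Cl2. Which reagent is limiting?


Mole ratio available / coefficient:
  Al: 5/2 = 2.500
  Cl2: 2/3 = 0.667
Smaller ratio is limiting.

Cl2


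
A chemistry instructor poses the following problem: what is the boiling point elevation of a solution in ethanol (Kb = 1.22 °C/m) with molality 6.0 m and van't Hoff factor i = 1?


ΔTb = Kb × m × i
= 1.22 × 6.0 × 1
= 7.32 °C

7.32 °C


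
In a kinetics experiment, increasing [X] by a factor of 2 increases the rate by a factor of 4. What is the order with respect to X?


rate ∝ [X]^n
2^n = 4 → n = 2
Order in X: 2

2


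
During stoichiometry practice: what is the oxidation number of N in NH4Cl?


x + 4(+1) + (-1) = 0, so x = -3
Oxidation number: -3

-3


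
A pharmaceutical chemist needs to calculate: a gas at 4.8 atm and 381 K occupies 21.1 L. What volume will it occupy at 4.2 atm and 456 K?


P1V1/T1 = P2V2/T2
V2 = P1V1T2/(T1P2)
= 4.8×21.1×456/(381×4.2)
= 28.861 L

28.861 L


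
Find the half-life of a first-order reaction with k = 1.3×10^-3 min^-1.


t½ = ln2/k = 0.693147/(1.3×10^-3 min^-1)
= 533.2 min

533.2 min


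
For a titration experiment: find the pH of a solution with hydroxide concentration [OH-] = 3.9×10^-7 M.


pOH = -log10([OH-]) = -log10(3.9×10^-7)
= 7 - log10(3.9) = 6.41
pH = 14 - pOH = 14 - 6.41 = 7.59

7.59


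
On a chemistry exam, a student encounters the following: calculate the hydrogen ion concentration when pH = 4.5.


[H+] = 10^(-pH) = 10^(-4.5)
= 3.16×10^-5 M

3.16×10^-5 M


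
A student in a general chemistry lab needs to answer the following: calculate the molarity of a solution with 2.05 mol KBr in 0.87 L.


M = n/V = 2.05/0.87 = 2.356 mol/L

2.356 M


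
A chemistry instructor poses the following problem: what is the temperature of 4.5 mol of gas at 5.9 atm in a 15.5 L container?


PV = nRT  (R = 0.08206 L·atm/(mol·K))
T = PV/(nR) = 5.9×15.5/(4.5×0.08206)
= 91.45/0.369270
= 247.65 K

247.65 K


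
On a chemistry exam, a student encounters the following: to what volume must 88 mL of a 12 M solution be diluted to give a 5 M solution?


C1V1 = C2V2
12 × 88 = 5 × V2
V2 = 1056/5 = 211.2 mL

211.2 mL


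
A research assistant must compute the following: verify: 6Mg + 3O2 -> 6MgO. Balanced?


Equation: 6Mg + 3O2 -> 6MgO
Check atoms: Mg: 6=6, O: 6=6
Balanced

Yes, balanced


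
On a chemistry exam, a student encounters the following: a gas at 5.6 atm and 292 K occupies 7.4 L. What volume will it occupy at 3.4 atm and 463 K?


P1V1/T1 = P2V2/T2
V2 = P1V1T2/(T1P2)
= 5.6×7.4×463/(292×3.4)
= 19.326 L

19.326 L


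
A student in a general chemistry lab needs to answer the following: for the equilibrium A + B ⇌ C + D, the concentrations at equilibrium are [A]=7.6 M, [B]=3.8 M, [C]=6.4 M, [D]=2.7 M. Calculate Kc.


Kc = [C][D]/([A][B])
= (6.4^1 × 2.7^1)/(7.6^1 × 3.8^1)
= 17.28/28.88
= 0.5983

0.5983


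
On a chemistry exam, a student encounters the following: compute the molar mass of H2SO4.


M(H2SO4) = 2×1.008 + 1×32.07 + 4×16.0
= 2.02 + 32.07 + 64.0
= 98.09 g/mol

98.09 g/mol


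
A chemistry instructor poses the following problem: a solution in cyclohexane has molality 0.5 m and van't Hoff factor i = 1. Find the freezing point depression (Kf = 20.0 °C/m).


ΔTf = Kf × m × i
= 20.0 × 0.5 × 1
= 10.0 °C

10.0 °C


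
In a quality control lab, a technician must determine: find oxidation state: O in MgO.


O is usually -2
Oxidation number: -2

-2


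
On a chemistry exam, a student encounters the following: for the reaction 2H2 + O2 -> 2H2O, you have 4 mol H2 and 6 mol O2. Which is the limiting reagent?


Mole ratio available / coefficient:
  H2: 4/2 = 2.000
  O2: 6/1 = 6.000
Smaller ratio is limiting.

H2


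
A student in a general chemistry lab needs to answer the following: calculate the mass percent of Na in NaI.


M(NaI) = 1×22.99 + 1×126.9 = 149.89 g/mol
Mass of Na = 1 × 22.99 = 22.99 g/mol
% Na = 22.99/149.89 × 100 = 15.34%

15.34%


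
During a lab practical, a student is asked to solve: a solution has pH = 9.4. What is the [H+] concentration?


[H+] = 10^(-pH) = 10^(-9.4)
= 3.98×10^-10 M

3.98×10^-10 M


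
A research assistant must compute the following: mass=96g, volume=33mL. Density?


ρ = mass/volume
= 96/33
= 2.909 g/mL

2.909 g/mL


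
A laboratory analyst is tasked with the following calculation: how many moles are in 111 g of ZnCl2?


M(ZnCl2) = 136.28 g/mol
n = mass/M = 111/136.28 = 0.8145 mol

0.8145 mol


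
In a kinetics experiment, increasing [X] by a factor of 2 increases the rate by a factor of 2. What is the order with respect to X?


rate ∝ [X]^n
2^n = 2 → n = 1
Order in X: 1

1


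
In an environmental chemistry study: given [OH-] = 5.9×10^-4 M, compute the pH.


pOH = -log10([OH-]) = -log10(5.9×10^-4)
= 4 - log10(5.9) = 3.23
pH = 14 - pOH = 14 - 3.23 = 10.77

10.77


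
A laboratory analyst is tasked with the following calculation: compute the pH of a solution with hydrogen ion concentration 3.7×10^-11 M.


pH = -log10([H+]) = -log10(3.7×10^-11)
= 11 - log10(3.7)
= 11 - 0.57
= 10.43

10.43


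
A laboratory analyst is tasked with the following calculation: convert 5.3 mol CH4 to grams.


M(CH4) = 16.04 g/mol
mass = n × M = 5.3 × 16.04 = 85.01 g

85.01 g


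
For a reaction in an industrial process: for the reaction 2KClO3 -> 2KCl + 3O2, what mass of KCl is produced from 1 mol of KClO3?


Mole ratio KCl:KClO3 = 2:2
n(KCl) = 1 × 2/2 = 1.000 mol
mass = 1.000 × 74.55 = 74.55 g

74.55 g


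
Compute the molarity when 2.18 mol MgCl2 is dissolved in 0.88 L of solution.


M = n/V = 2.18/0.88 = 2.477 mol/L

2.477 M


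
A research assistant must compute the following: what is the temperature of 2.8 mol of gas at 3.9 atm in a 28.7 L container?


PV = nRT  (R = 0.08206 L·atm/(mol·K))
T = PV/(nR) = 3.9×28.7/(2.8×0.08206)
= 111.93/0.229768
= 487.14 K

487.14 K


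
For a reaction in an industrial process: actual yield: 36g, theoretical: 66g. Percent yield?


% yield = actual/theoretical × 100
= 36/66 × 100
= 54.55%

54.55%


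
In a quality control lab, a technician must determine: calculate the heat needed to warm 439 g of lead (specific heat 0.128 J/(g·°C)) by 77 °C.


q = mcΔT = 439 × 0.128 × 77
= 4326.78 J

4326.78 J


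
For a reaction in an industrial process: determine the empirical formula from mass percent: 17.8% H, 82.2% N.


Assume 100 g sample. Moles of each element:
  H: 17.8/1.008 = 17.659 mol
  N: 82.2/14.01 = 5.867 mol
Divide by smallest (5.867):
  H: 17.659/5.867 = 3.01
  N: 5.867/5.867 = 1.0
Empirical formula: NH3

NH3


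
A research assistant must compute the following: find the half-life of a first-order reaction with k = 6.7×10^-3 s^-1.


t½ = ln2/k = 0.693147/(6.7×10^-3 s^-1)
= 103.5 s

103.5 s


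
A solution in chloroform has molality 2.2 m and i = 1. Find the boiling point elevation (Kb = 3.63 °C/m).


ΔTb = Kb × m × i
= 3.63 × 2.2 × 1
= 7.986 °C

7.986 °C


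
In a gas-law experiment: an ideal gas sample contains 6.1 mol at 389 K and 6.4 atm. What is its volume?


PV = nRT  (R = 0.08206 L·atm/(mol·K))
V = nRT/P = 6.1×0.08206×389/6.4
= 30.425 L

30.425 L


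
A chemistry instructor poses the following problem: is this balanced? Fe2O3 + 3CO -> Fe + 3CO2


Equation: Fe2O3 + 3CO -> Fe + 3CO2
Check atoms: C: 3=3, Fe: 2≠1, O: 6=6
Not balanced

No, not balanced


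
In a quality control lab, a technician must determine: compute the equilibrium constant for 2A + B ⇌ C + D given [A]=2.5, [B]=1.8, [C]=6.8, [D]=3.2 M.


Kc = [C][D]/([A]^2[B])
= (6.8^1 × 3.2^1)/(2.5^2 × 1.8^1)
= 21.76/11.25
= 1.934

1.934


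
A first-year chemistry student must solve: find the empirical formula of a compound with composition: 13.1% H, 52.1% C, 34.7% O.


Assume 100 g sample. Moles of each element:
  H: 13.1/1.008 = 12.996 mol
  C: 52.1/12.01 = 4.338 mol
  O: 34.7/16.0 = 2.169 mol
Divide by smallest (2.169):
  H: 12.996/2.169 = 5.99
  C: 4.338/2.169 = 2.0
  O: 2.169/2.169 = 1.0
Empirical formula: C2H6O

C2H6O


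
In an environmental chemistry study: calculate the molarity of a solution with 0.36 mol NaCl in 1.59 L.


M = n/V = 0.36/1.59 = 0.226 mol/L

0.226 M


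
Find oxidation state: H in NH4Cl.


H is +1 with nonmetals
Oxidation number: +1

+1


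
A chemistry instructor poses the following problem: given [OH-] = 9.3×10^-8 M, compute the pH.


pOH = -log10([OH-]) = -log10(9.3×10^-8)
= 8 - log10(9.3) = 7.03
pH = 14 - pOH = 14 - 7.03 = 6.97

6.97


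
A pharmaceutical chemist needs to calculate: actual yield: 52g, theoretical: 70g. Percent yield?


% yield = actual/theoretical × 100
= 52/70 × 100
= 74.29%

74.29%


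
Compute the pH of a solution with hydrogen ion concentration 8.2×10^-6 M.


pH = -log10([H+]) = -log10(8.2×10^-6)
= 6 - log10(8.2)
= 6 - 0.91
= 5.09

5.09


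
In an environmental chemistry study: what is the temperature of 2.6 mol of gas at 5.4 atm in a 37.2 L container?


PV = nRT  (R = 0.08206 L·atm/(mol·K))
T = PV/(nR) = 5.4×37.2/(2.6×0.08206)
= 200.88/0.213356
= 941.52 K

941.52 K


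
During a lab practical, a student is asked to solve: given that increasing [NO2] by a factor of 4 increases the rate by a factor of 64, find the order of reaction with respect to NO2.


rate ∝ [NO2]^n
4^n = 64 → n = 3
Order in NO2: 3

3


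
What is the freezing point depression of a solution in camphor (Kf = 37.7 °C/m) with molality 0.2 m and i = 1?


ΔTf = Kf × m × i
= 37.7 × 0.2 × 1
= 7.54 °C

7.54 °C


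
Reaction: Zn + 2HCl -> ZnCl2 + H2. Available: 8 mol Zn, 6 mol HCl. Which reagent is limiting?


Mole ratio available / coefficient:
  Zn: 8/1 = 8.000
  HCl: 6/2 = 3.000
Smaller ratio is limiting.

HCl


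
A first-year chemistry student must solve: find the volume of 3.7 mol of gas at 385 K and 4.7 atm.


PV = nRT  (R = 0.08206 L·atm/(mol·K))
V = nRT/P = 3.7×0.08206×385/4.7
= 24.871 L

24.871 L


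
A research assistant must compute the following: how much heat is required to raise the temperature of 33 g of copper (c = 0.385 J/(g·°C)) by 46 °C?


q = mcΔT = 33 × 0.385 × 46
= 584.43 J

584.43 J


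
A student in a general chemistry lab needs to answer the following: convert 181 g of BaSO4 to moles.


M(BaSO4) = 233.4 g/mol
n = mass/M = 181/233.4 = 0.7755 mol

0.7755 mol


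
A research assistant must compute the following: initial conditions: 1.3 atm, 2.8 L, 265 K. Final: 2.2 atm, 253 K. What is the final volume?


P1V1/T1 = P2V2/T2
V2 = P1V1T2/(T1P2)
= 1.3×2.8×253/(265×2.2)
= 1.58 L

1.58 L


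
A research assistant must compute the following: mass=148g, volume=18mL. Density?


ρ = mass/volume
= 148/18
= 8.222 g/mL

8.222 g/mL


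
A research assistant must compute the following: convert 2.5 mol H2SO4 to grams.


M(H2SO4) = 98.09 g/mol
mass = n × M = 2.5 × 98.09 = 245.23 g

245.23 g


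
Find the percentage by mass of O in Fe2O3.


M(Fe2O3) = 2×55.85 + 3×16.0 = 159.70 g/mol
Mass of O = 3 × 16.0 = 48.00 g/mol
% O = 48.00/159.70 × 100 = 30.06%

30.06%


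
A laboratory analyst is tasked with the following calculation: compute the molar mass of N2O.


M(N2O) = 2×14.01 + 1×16.0
= 28.02 + 16.0
= 44.02 g/mol

44.02 g/mol


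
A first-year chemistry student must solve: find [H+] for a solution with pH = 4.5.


[H+] = 10^(-pH) = 10^(-4.5)
= 3.16×10^-5 M

3.16×10^-5 M


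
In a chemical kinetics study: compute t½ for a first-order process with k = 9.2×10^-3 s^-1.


t½ = ln2/k = 0.693147/(9.2×10^-3 s^-1)
= 75.34 s

75.34 s


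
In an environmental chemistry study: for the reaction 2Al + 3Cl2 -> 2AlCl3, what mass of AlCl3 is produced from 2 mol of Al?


Mole ratio AlCl3:Al = 2:2
n(AlCl3) = 2 × 2/2 = 2.000 mol
mass = 2.000 × 133.33 = 266.66 g

266.66 g


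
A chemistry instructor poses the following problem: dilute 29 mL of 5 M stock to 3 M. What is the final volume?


C1V1 = C2V2
5 × 29 = 3 × V2
V2 = 145/3 = 48.33 mL

48.33 mL


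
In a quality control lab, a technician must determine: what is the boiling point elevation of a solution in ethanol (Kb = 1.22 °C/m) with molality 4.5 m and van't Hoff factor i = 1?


ΔTb = Kb × m × i
= 1.22 × 4.5 × 1
= 5.49 °C

5.49 °C


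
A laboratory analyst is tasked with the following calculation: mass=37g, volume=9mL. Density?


ρ = mass/volume
= 37/9
= 4.111 g/mL

4.111 g/mL


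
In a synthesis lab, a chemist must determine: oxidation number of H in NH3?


H is +1 with nonmetals
Oxidation number: +1

+1


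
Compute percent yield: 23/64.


% yield = actual/theoretical × 100
= 23/64 × 100
= 35.94%

35.94%


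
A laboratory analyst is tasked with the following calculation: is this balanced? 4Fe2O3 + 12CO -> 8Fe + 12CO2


Equation: 4Fe2O3 + 12CO -> 8Fe + 12CO2
Check atoms: C: 12=12, Fe: 8=8, O: 24=24
Balanced

Yes, balanced


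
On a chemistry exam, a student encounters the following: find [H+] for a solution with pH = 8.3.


[H+] = 10^(-pH) = 10^(-8.3)
= 5.01×10^-9 M

5.01×10^-9 M


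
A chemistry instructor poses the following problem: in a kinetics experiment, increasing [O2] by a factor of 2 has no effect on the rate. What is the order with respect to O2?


rate ∝ [O2]^n
rate ∝ [O2]^0
Order in O2: 0

0


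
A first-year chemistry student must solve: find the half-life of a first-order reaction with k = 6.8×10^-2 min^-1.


t½ = ln2/k = 0.693147/(6.8×10^-2 min^-1)
= 10.19 min

10.19 min


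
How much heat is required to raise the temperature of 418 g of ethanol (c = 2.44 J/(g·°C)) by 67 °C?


q = mcΔT = 418 × 2.44 × 67
= 68334.64 J

68334.64 J


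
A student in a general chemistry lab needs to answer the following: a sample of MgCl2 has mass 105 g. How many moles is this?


M(MgCl2) = 95.21 g/mol
n = mass/M = 105/95.21 = 1.1028 mol

1.1028 mol


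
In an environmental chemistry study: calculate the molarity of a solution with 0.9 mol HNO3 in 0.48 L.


M = n/V = 0.9/0.48 = 1.875 mol/L

1.875 M


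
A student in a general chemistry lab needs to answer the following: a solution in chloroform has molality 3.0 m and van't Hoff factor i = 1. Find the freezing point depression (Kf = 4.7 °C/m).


ΔTf = Kf × m × i
= 4.7 × 3.0 × 1
= 14.1 °C

14.1 °C


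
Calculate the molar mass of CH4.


M(CH4) = 1×12.01 + 4×1.008
= 12.01 + 4.03
= 16.04 g/mol

16.04 g/mol


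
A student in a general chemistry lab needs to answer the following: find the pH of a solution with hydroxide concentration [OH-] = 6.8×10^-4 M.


pOH = -log10([OH-]) = -log10(6.8×10^-4)
= 4 - log10(6.8) = 3.17
pH = 14 - pOH = 14 - 3.17 = 10.83

10.83


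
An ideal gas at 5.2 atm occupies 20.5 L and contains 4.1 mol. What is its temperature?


PV = nRT  (R = 0.08206 L·atm/(mol·K))
T = PV/(nR) = 5.2×20.5/(4.1×0.08206)
= 106.60/0.336446
= 316.84 K

316.84 K


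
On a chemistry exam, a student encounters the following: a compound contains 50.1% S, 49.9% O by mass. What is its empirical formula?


Assume 100 g sample. Moles of each element:
  S: 50.1/32.07 = 1.562 mol
  O: 49.9/16.0 = 3.119 mol
Divide by smallest (1.562):
  S: 1.562/1.562 = 1.0
  O: 3.119/1.562 = 2.0
Empirical formula: SO2

SO2


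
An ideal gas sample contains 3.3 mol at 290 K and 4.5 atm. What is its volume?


PV = nRT  (R = 0.08206 L·atm/(mol·K))
V = nRT/P = 3.3×0.08206×290/4.5
= 17.451 L

17.451 L


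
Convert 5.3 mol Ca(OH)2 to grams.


M(Ca(OH)2) = 74.1 g/mol
mass = n × M = 5.3 × 74.1 = 392.73 g

392.73 g


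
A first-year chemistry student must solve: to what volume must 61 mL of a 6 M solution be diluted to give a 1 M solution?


C1V1 = C2V2
6 × 61 = 1 × V2
V2 = 366/1 = 366.0 mL

366.0 mL


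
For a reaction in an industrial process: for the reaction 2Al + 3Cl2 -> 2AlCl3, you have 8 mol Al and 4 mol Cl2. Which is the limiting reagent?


Mole ratio available / coefficient:
  Al: 8/2 = 4.000
  Cl2: 4/3 = 1.333
Smaller ratio is limiting.

Cl2


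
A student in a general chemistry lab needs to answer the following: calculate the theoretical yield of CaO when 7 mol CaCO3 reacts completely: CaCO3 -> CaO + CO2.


Mole ratio CaO:CaCO3 = 1:1
n(CaO) = 7 × 1/1 = 7.000 mol
mass = 7.000 × 56.08 = 392.56 g

392.56 g


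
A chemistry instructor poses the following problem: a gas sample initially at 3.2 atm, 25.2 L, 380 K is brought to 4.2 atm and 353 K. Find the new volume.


P1V1/T1 = P2V2/T2
V2 = P1V1T2/(T1P2)
= 3.2×25.2×353/(380×4.2)
= 17.836 L

17.836 L


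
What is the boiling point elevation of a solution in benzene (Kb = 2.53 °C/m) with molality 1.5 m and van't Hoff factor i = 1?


ΔTb = Kb × m × i
= 2.53 × 1.5 × 1
= 3.795 °C

3.795 °C


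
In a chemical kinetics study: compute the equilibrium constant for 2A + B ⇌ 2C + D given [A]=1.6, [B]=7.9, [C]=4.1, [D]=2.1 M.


Kc = [C]^2[D]/([A]^2[B])
= (4.1^2 × 2.1^1)/(1.6^2 × 7.9^1)
= 35.301/20.224
= 1.746

1.746


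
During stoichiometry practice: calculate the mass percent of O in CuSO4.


M(CuSO4) = 1×63.55 + 1×32.07 + 4×16.0 = 159.62 g/mol
Mass of O = 4 × 16.0 = 64.00 g/mol
% O = 64.00/159.62 × 100 = 40.10%

40.10%


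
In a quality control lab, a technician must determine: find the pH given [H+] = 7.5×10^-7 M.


pH = -log10([H+]) = -log10(7.5×10^-7)
= 7 - log10(7.5)
= 7 - 0.88
= 6.12

6.12


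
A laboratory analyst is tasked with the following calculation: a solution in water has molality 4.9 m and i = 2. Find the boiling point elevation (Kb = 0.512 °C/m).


ΔTb = Kb × m × i
= 0.512 × 4.9 × 2
= 5.0176 °C

5.0176 °C


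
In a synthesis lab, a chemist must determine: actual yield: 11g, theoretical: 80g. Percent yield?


% yield = actual/theoretical × 100
= 11/80 × 100
= 13.75%

13.75%


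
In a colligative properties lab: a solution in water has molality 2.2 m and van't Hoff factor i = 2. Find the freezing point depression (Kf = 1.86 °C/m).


ΔTf = Kf × m × i
= 1.86 × 2.2 × 2
= 8.184 °C

8.184 °C


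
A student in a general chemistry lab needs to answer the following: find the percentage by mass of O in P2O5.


M(P2O5) = 2×30.97 + 5×16.0 = 141.94 g/mol
Mass of O = 5 × 16.0 = 80.00 g/mol
% O = 80.00/141.94 × 100 = 56.36%

56.36%


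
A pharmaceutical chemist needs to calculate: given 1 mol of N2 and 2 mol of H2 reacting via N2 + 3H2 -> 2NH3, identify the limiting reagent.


Mole ratio available / coefficient:
  N2: 1/1 = 1.000
  H2: 2/3 = 0.667
Smaller ratio is limiting.

H2


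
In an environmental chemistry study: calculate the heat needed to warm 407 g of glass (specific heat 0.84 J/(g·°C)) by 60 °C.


q = mcΔT = 407 × 0.84 × 60
= 20512.80 J

20512.80 J


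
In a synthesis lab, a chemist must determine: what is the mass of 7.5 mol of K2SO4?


M(K2SO4) = 174.27 g/mol
mass = n × M = 7.5 × 174.27 = 1307.03 g

1307.03 g


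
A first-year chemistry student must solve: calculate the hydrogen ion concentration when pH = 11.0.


[H+] = 10^(-pH) = 10^(-11.0)
= 1.0×10^-11 M

1.0×10^-11 M


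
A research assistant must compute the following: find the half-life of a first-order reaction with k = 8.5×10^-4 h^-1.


t½ = ln2/k = 0.693147/(8.5×10^-4 h^-1)
= 815.5 h

815.5 h


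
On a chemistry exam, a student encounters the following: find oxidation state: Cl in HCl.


halide: -1
Oxidation number: -1

-1


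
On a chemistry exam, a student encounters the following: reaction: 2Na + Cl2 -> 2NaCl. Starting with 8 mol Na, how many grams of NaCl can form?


Mole ratio NaCl:Na = 2:2
n(NaCl) = 8 × 2/2 = 8.000 mol
mass = 8.000 × 58.44 = 467.52 g

467.52 g


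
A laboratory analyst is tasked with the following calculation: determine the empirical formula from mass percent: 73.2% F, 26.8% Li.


Assume 100 g sample. Moles of each element:
  F: 73.2/19.0 = 3.853 mol
  Li: 26.8/6.94 = 3.862 mol
Divide by smallest (3.853):
  F: 3.853/3.853 = 1.0
  Li: 3.862/3.853 = 1.0
Empirical formula: LiF

LiF


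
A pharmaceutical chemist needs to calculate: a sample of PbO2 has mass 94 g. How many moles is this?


M(PbO2) = 239.2 g/mol
n = mass/M = 94/239.2 = 0.393 mol

0.393 mol


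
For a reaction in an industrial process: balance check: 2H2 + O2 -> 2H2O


Equation: 2H2 + O2 -> 2H2O
Check atoms: H: 4=4, O: 2=2
Balanced

Yes, balanced


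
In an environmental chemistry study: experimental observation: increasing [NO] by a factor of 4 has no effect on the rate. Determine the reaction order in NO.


rate ∝ [NO]^n
rate ∝ [NO]^0
Order in NO: 0

0


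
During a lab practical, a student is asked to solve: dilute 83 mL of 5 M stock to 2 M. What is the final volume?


C1V1 = C2V2
5 × 83 = 2 × V2
V2 = 415/2 = 207.5 mL

207.5 mL


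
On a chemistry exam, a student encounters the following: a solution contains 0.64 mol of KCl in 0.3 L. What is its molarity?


M = n/V = 0.64/0.3 = 2.133 mol/L

2.133 M


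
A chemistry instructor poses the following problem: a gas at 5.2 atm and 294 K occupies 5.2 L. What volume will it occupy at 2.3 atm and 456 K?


P1V1/T1 = P2V2/T2
V2 = P1V1T2/(T1P2)
= 5.2×5.2×456/(294×2.3)
= 18.235 L

18.235 L


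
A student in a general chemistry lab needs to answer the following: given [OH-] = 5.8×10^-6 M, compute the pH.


pOH = -log10([OH-]) = -log10(5.8×10^-6)
= 6 - log10(5.8) = 5.24
pH = 14 - pOH = 14 - 5.24 = 8.76

8.76


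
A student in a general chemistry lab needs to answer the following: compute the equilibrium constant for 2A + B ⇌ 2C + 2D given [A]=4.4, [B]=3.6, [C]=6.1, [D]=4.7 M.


Kc = [C]^2[D]^2/([A]^2[B])
= (6.1^2 × 4.7^2)/(4.4^2 × 3.6^1)
= 821.9689/69.696
= 11.79

11.79


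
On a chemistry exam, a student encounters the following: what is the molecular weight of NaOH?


M(NaOH) = 1×22.99 + 1×16.0 + 1×1.008
= 22.99 + 16.0 + 1.01
= 40.0 g/mol

40.0 g/mol


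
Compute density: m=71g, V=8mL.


ρ = mass/volume
= 71/8
= 8.875 g/mL

8.875 g/mL


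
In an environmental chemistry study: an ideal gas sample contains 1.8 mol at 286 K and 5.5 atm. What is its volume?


PV = nRT  (R = 0.08206 L·atm/(mol·K))
V = nRT/P = 1.8×0.08206×286/5.5
= 7.681 L

7.681 L


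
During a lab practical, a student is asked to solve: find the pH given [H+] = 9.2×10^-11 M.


pH = -log10([H+]) = -log10(9.2×10^-11)
= 11 - log10(9.2)
= 11 - 0.96
= 10.04

10.04


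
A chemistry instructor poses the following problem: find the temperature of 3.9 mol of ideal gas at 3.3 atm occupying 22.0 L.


PV = nRT  (R = 0.08206 L·atm/(mol·K))
T = PV/(nR) = 3.3×22.0/(3.9×0.08206)
= 72.60/0.320034
= 226.85 K

226.85 K


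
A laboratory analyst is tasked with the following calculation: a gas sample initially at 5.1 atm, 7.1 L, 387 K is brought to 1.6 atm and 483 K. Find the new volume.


P1V1/T1 = P2V2/T2
V2 = P1V1T2/(T1P2)
= 5.1×7.1×483/(387×1.6)
= 28.245 L

28.245 L


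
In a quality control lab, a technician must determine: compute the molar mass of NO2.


M(NO2) = 1×14.01 + 2×16.0
= 14.01 + 32.0
= 46.01 g/mol

46.01 g/mol


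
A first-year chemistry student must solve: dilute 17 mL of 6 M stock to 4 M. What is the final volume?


C1V1 = C2V2
6 × 17 = 4 × V2
V2 = 102/4 = 25.5 mL

25.5 mL


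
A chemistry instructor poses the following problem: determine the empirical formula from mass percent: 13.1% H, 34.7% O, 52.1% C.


Assume 100 g sample. Moles of each element:
  H: 13.1/1.008 = 12.996 mol
  O: 34.7/16.0 = 2.169 mol
  C: 52.1/12.01 = 4.338 mol
Divide by smallest (2.169):
  H: 12.996/2.169 = 5.99
  O: 2.169/2.169 = 1.0
  C: 4.338/2.169 = 2.0
Empirical formula: C2H6O

C2H6O


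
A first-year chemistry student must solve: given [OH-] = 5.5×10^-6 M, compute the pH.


pOH = -log10([OH-]) = -log10(5.5×10^-6)
= 6 - log10(5.5) = 5.26
pH = 14 - pOH = 14 - 5.26 = 8.74

8.74


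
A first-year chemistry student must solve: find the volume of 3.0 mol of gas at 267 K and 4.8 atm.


PV = nRT  (R = 0.08206 L·atm/(mol·K))
V = nRT/P = 3.0×0.08206×267/4.8
= 13.694 L

13.694 L


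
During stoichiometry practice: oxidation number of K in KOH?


Group 1 metal: +1
Oxidation number: +1

+1


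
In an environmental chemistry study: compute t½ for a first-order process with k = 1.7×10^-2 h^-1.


t½ = ln2/k = 0.693147/(1.7×10^-2 h^-1)
= 40.77 h

40.77 h


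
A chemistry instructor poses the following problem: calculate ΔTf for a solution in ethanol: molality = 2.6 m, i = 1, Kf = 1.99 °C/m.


ΔTf = Kf × m × i
= 1.99 × 2.6 × 1
= 5.174 °C

5.174 °C


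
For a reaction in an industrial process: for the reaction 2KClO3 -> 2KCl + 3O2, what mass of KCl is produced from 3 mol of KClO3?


Mole ratio KCl:KClO3 = 2:2
n(KCl) = 3 × 2/2 = 3.000 mol
mass = 3.000 × 74.55 = 223.65 g

223.65 g


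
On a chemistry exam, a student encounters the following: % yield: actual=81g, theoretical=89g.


% yield = actual/theoretical × 100
= 81/89 × 100
= 91.01%

91.01%


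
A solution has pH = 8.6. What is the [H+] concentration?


[H+] = 10^(-pH) = 10^(-8.6)
= 2.51×10^-9 M

2.51×10^-9 M


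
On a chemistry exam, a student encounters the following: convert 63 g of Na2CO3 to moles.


M(Na2CO3) = 105.99 g/mol
n = mass/M = 63/105.99 = 0.5944 mol

0.5944 mol


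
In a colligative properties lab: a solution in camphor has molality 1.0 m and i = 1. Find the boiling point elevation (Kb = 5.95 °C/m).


ΔTb = Kb × m × i
= 5.95 × 1.0 × 1
= 5.95 °C

5.95 °C


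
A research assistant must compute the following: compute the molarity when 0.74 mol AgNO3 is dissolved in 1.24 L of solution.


M = n/V = 0.74/1.24 = 0.597 mol/L

0.597 M


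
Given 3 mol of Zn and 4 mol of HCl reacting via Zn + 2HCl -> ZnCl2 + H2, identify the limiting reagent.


Mole ratio available / coefficient:
  Zn: 3/1 = 3.000
  HCl: 4/2 = 2.000
Smaller ratio is limiting.

HCl


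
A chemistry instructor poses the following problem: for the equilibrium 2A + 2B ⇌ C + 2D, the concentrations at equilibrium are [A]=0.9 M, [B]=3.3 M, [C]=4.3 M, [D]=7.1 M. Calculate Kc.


Kc = [C][D]^2/([A]^2[B]^2)
= (4.3^1 × 7.1^2)/(0.9^2 × 3.3^2)
= 216.763/8.8209
= 24.57

24.57


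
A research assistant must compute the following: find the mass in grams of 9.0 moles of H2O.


M(H2O) = 18.02 g/mol
mass = n × M = 9.0 × 18.02 = 162.18 g

162.18 g


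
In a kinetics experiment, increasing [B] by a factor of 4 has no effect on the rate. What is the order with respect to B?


rate ∝ [B]^n
rate ∝ [B]^0
Order in B: 0

0


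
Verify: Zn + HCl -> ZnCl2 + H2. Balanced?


Equation: Zn + HCl -> ZnCl2 + H2
Check atoms: Cl: 1≠2, H: 1≠2, Zn: 1=1
Not balanced

No, not balanced


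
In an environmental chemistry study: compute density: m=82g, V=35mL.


ρ = mass/volume
= 82/35
= 2.343 g/mL

2.343 g/mL


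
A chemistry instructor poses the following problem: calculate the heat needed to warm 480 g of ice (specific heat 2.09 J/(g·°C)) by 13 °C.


q = mcΔT = 480 × 2.09 × 13
= 13041.60 J

13041.60 J


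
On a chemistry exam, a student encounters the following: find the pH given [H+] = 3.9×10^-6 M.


pH = -log10([H+]) = -log10(3.9×10^-6)
= 6 - log10(3.9)
= 6 - 0.59
= 5.41

5.41


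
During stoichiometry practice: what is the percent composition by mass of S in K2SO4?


M(K2SO4) = 2×39.1 + 1×32.07 + 4×16.0 = 174.27 g/mol
Mass of S = 1 × 32.07 = 32.07 g/mol
% S = 32.07/174.27 × 100 = 18.40%

18.40%


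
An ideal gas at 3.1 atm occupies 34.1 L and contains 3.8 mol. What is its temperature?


PV = nRT  (R = 0.08206 L·atm/(mol·K))
T = PV/(nR) = 3.1×34.1/(3.8×0.08206)
= 105.71/0.311828
= 339.00 K

339.00 K


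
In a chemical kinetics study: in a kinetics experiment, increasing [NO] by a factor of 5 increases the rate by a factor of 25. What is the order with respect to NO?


rate ∝ [NO]^n
5^n = 25 → n = 2
Order in NO: 2

2


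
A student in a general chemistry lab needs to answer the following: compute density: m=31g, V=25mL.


ρ = mass/volume
= 31/25
= 1.24 g/mL

1.24 g/mL


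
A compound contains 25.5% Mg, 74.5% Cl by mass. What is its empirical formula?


Assume 100 g sample. Moles of each element:
  Mg: 25.5/24.31 = 1.049 mol
  Cl: 74.5/35.45 = 2.102 mol
Divide by smallest (1.049):
  Mg: 1.049/1.049 = 1.0
  Cl: 2.102/1.049 = 2.0
Empirical formula: MgCl2

MgCl2


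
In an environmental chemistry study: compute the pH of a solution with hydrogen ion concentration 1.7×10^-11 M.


pH = -log10([H+]) = -log10(1.7×10^-11)
= 11 - log10(1.7)
= 11 - 0.23
= 10.77

10.77


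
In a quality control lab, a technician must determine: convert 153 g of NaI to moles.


M(NaI) = 149.89 g/mol
n = mass/M = 153/149.89 = 1.0207 mol

1.0207 mol


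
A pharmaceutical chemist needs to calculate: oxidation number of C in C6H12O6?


6x + 12(+1) + 6(-2) = 0, so x = +0
Oxidation number: +0

+0


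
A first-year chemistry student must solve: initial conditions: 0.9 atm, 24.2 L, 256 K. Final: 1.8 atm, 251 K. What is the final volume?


P1V1/T1 = P2V2/T2
V2 = P1V1T2/(T1P2)
= 0.9×24.2×251/(256×1.8)
= 11.864 L

11.864 L


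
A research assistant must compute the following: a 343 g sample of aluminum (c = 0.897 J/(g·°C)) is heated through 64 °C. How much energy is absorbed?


q = mcΔT = 343 × 0.897 × 64
= 19690.94 J

19690.94 J


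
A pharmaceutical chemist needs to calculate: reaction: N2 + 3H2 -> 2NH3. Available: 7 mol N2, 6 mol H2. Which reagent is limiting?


Mole ratio available / coefficient:
  N2: 7/1 = 7.000
  H2: 6/3 = 2.000
Smaller ratio is limiting.

H2


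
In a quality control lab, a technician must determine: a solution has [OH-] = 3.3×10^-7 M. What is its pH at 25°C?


pOH = -log10([OH-]) = -log10(3.3×10^-7)
= 7 - log10(3.3) = 6.48
pH = 14 - pOH = 14 - 6.48 = 7.52

7.52


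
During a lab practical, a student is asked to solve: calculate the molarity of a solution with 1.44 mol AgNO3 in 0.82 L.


M = n/V = 1.44/0.82 = 1.756 mol/L

1.756 M


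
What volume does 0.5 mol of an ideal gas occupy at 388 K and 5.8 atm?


PV = nRT  (R = 0.08206 L·atm/(mol·K))
V = nRT/P = 0.5×0.08206×388/5.8
= 2.745 L

2.745 L


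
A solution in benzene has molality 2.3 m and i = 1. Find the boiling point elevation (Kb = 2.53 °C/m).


ΔTb = Kb × m × i
= 2.53 × 2.3 × 1
= 5.819 °C

5.819 °C


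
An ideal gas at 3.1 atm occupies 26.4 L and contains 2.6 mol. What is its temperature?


PV = nRT  (R = 0.08206 L·atm/(mol·K))
T = PV/(nR) = 3.1×26.4/(2.6×0.08206)
= 81.84/0.213356
= 383.58 K

383.58 K


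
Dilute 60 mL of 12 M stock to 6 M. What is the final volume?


C1V1 = C2V2
12 × 60 = 6 × V2
V2 = 720/6 = 120.0 mL

120.0 mL


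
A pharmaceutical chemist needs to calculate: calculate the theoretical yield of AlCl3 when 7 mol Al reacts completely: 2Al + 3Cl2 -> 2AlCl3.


Mole ratio AlCl3:Al = 2:2
n(AlCl3) = 7 × 2/2 = 7.000 mol
mass = 7.000 × 133.33 = 933.31 g

933.31 g


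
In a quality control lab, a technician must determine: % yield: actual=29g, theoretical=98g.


% yield = actual/theoretical × 100
= 29/98 × 100
= 29.59%

29.59%


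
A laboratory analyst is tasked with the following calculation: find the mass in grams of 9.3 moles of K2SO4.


M(K2SO4) = 174.27 g/mol
mass = n × M = 9.3 × 174.27 = 1620.71 g

1620.71 g
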